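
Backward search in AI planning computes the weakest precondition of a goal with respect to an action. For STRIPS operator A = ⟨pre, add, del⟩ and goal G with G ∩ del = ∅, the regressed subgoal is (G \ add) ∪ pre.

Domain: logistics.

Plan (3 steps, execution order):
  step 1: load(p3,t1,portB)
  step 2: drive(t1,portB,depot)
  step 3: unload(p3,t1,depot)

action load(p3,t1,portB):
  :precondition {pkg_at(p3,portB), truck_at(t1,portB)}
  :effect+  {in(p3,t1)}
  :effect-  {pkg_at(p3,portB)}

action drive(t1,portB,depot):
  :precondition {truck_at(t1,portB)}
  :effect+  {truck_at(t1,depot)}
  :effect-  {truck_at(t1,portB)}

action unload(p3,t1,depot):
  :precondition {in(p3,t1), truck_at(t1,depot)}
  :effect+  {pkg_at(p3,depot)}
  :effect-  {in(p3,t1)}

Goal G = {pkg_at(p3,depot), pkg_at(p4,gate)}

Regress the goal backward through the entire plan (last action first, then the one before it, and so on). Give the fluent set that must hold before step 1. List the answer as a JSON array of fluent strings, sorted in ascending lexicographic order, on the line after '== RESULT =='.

Work backward from the goal:
  through step 3 (unload(p3,t1,depot)): drop {pkg_at(p3,depot)}, keep {pkg_at(p4,gate)}, require {in(p3,t1), truck_at(t1,depot)}
    → {in(p3,t1), pkg_at(p4,gate), truck_at(t1,depot)}
  through step 2 (drive(t1,portB,depot)): drop {truck_at(t1,depot)}, keep {in(p3,t1), pkg_at(p4,gate)}, require {truck_at(t1,portB)}
    → {in(p3,t1), pkg_at(p4,gate), truck_at(t1,portB)}
  through step 1 (load(p3,t1,portB)): drop {in(p3,t1)}, keep {pkg_at(p4,gate), truck_at(t1,portB)}, require {pkg_at(p3,portB), truck_at(t1,portB)}
    → {pkg_at(p3,portB), pkg_at(p4,gate), truck_at(t1,portB)}

== RESULT ==
["pkg_at(p3,portB)", "pkg_at(p4,gate)", "truck_at(t1,portB)"]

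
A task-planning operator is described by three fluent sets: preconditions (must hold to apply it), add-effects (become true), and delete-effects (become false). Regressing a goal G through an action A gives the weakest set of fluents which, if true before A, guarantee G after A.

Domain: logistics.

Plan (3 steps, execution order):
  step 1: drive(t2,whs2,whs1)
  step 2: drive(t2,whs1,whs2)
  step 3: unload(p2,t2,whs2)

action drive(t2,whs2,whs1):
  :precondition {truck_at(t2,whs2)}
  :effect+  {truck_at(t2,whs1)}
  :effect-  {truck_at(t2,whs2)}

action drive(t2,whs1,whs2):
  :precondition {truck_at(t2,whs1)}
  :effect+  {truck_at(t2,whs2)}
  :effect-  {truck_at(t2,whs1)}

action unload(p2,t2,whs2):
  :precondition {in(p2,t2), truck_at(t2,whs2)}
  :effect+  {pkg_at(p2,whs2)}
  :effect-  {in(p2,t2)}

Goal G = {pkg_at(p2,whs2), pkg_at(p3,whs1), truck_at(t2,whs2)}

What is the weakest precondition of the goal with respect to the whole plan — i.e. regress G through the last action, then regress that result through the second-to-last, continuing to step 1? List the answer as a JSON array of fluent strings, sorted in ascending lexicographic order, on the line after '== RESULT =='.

Regress step by step:
  through step 3 (unload(p2,t2,whs2)): drop {pkg_at(p2,whs2)}, keep {pkg_at(p3,whs1), truck_at(t2,whs2)}, require {in(p2,t2), truck_at(t2,whs2)}
    → {in(p2,t2), pkg_at(p3,whs1), truck_at(t2,whs2)}
  through step 2 (drive(t2,whs1,whs2)): drop {truck_at(t2,whs2)}, keep {in(p2,t2), pkg_at(p3,whs1)}, require {truck_at(t2,whs1)}
    → {in(p2,t2), pkg_at(p3,whs1), truck_at(t2,whs1)}
  through step 1 (drive(t2,whs2,whs1)): drop {truck_at(t2,whs1)}, keep {in(p2,t2), pkg_at(p3,whs1)}, require {truck_at(t2,whs2)}
    → {in(p2,t2), pkg_at(p3,whs1), truck_at(t2,whs2)}

== RESULT ==
["in(p2,t2)", "pkg_at(p3,whs1)", "truck_at(t2,whs2)"]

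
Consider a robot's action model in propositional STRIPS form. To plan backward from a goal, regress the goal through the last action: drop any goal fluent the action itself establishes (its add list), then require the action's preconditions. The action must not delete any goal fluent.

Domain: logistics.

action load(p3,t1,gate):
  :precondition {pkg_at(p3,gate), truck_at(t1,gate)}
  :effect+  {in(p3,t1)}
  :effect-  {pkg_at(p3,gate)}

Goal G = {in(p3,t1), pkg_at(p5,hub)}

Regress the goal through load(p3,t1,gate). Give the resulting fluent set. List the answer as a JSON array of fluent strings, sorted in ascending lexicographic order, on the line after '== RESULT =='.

Compute (G \ add) ∪ pre:
  G ∩ del = {}  (empty — regression defined)
  G \ add = {in(p3,t1), pkg_at(p5,hub)} \ {in(p3,t1)} = {pkg_at(p5,hub)}
  ∪ pre   = {pkg_at(p5,hub)} ∪ {pkg_at(p3,gate), truck_at(t1,gate)}
          = {pkg_at(p3,gate), pkg_at(p5,hub), truck_at(t1,gate)}

== RESULT ==
["pkg_at(p3,gate)", "pkg_at(p5,hub)", "truck_at(t1,gate)"]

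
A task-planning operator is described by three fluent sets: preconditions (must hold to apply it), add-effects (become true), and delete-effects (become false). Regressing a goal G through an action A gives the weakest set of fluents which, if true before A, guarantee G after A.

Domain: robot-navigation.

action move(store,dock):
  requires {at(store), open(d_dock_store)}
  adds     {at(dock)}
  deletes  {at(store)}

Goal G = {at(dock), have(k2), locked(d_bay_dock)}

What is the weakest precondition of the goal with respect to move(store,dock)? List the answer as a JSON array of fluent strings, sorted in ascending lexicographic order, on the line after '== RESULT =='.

Regress:
  G ∩ del = {}  (empty — regression defined)
  G \ add = {at(dock), have(k2), locked(d_bay_dock)} \ {at(dock)} = {have(k2), locked(d_bay_dock)}
  ∪ pre   = {have(k2), locked(d_bay_dock)} ∪ {at(store), open(d_dock_store)}
          = {at(store), have(k2), locked(d_bay_dock), open(d_dock_store)}

== RESULT ==
["at(store)", "have(k2)", "locked(d_bay_dock)", "open(d_dock_store)"]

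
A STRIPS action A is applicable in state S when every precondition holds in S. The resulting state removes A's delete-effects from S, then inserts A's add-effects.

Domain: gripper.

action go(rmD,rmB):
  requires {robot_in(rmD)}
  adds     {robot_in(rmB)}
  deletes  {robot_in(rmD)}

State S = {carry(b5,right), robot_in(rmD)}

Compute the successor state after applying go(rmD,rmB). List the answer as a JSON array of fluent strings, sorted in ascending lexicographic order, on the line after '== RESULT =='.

Compute (S \ del) ∪ add:
  pre ⊆ S: {robot_in(rmD)} ⊆ S  — applicable
  S \ del = {carry(b5,right)}
  ∪ add   = {carry(b5,right), robot_in(rmB)}

== RESULT ==
["carry(b5,right)", "robot_in(rmB)"]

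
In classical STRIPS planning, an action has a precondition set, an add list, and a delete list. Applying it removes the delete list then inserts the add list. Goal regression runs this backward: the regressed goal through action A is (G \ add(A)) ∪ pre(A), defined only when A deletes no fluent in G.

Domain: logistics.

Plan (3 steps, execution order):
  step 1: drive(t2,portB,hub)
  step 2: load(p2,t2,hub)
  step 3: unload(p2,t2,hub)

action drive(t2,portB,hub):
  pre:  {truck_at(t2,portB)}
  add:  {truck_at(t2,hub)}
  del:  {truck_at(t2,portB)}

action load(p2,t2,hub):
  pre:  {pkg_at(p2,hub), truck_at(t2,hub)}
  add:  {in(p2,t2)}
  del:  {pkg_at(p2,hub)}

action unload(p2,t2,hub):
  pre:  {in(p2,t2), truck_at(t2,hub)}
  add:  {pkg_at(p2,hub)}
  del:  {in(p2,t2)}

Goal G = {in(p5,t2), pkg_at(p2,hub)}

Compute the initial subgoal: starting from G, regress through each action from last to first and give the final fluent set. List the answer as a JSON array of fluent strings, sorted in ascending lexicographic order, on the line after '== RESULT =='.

Work backward from the goal:
  through step 3 (unload(p2,t2,hub)): drop {pkg_at(p2,hub)}, keep {in(p5,t2)}, require {in(p2,t2), truck_at(t2,hub)}
    → {in(p2,t2), in(p5,t2), truck_at(t2,hub)}
  through step 2 (load(p2,t2,hub)): drop {in(p2,t2)}, keep {in(p5,t2), truck_at(t2,hub)}, require {pkg_at(p2,hub), truck_at(t2,hub)}
    → {in(p5,t2), pkg_at(p2,hub), truck_at(t2,hub)}
  through step 1 (drive(t2,portB,hub)): drop {truck_at(t2,hub)}, keep {in(p5,t2), pkg_at(p2,hub)}, require {truck_at(t2,portB)}
    → {in(p5,t2), pkg_at(p2,hub), truck_at(t2,portB)}

== RESULT ==
["in(p5,t2)", "pkg_at(p2,hub)", "truck_at(t2,portB)"]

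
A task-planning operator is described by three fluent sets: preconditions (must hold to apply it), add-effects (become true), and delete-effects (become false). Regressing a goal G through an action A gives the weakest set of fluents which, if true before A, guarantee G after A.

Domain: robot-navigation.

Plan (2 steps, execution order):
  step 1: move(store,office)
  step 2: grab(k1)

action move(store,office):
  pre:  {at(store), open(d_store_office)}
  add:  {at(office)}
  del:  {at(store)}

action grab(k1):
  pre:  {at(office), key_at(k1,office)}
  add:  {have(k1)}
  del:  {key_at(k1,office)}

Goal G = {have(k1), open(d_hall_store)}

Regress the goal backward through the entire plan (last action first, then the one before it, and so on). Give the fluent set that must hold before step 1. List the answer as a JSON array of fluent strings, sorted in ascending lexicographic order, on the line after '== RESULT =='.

Work backward from the goal:
  through step 2 (grab(k1)): drop {have(k1)}, keep {open(d_hall_store)}, require {at(office), key_at(k1,office)}
    → {at(office), key_at(k1,office), open(d_hall_store)}
  through step 1 (move(store,office)): drop {at(office)}, keep {key_at(k1,office), open(d_hall_store)}, require {at(store), open(d_store_office)}
    → {at(store), key_at(k1,office), open(d_hall_store), open(d_store_office)}

== RESULT ==
["at(store)", "key_at(k1,office)", "open(d_hall_store)", "open(d_store_office)"]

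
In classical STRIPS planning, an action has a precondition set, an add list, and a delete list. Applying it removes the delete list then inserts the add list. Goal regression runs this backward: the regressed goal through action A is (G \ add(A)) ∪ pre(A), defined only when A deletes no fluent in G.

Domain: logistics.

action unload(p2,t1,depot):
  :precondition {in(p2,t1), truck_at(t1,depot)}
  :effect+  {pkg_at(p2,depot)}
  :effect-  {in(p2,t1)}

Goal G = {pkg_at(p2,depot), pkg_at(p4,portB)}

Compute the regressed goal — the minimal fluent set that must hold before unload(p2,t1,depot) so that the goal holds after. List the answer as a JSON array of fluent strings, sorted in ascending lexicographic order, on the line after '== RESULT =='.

Regress:
  G ∩ del = {}  (empty — regression defined)
  G \ add = {pkg_at(p2,depot), pkg_at(p4,portB)} \ {pkg_at(p2,depot)} = {pkg_at(p4,portB)}
  ∪ pre   = {pkg_at(p4,portB)} ∪ {in(p2,t1), truck_at(t1,depot)}
          = {in(p2,t1), pkg_at(p4,portB), truck_at(t1,depot)}

== RESULT ==
["in(p2,t1)", "pkg_at(p4,portB)", "truck_at(t1,depot)"]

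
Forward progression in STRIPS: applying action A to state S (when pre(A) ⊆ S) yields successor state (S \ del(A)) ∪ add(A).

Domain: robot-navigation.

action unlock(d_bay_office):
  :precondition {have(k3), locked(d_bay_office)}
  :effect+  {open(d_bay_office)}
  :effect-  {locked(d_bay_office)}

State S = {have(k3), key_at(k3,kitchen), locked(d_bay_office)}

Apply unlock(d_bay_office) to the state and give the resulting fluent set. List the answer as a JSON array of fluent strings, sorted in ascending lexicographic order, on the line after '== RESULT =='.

Compute (S \ del) ∪ add:
  pre ⊆ S: {have(k3), locked(d_bay_office)} ⊆ S  — applicable
  S \ del = {have(k3), key_at(k3,kitchen)}
  ∪ add   = {have(k3), key_at(k3,kitchen), open(d_bay_office)}

== RESULT ==
["have(k3)", "key_at(k3,kitchen)", "open(d_bay_office)"]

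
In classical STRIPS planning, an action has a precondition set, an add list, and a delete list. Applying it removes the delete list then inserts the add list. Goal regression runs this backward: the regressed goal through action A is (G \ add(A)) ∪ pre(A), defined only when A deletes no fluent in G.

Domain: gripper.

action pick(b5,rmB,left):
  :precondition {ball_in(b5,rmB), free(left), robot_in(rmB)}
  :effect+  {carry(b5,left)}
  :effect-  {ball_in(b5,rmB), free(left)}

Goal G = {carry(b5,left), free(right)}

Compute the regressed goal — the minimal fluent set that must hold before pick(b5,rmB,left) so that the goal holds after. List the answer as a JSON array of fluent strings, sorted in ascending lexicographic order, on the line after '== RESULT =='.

Compute (G \ add) ∪ pre:
  G ∩ del = {}  (empty — regression defined)
  G \ add = {carry(b5,left), free(right)} \ {carry(b5,left)} = {free(right)}
  ∪ pre   = {free(right)} ∪ {ball_in(b5,rmB), free(left), robot_in(rmB)}
          = {ball_in(b5,rmB), free(left), free(right), robot_in(rmB)}

== RESULT ==
["ball_in(b5,rmB)", "free(left)", "free(right)", "robot_in(rmB)"]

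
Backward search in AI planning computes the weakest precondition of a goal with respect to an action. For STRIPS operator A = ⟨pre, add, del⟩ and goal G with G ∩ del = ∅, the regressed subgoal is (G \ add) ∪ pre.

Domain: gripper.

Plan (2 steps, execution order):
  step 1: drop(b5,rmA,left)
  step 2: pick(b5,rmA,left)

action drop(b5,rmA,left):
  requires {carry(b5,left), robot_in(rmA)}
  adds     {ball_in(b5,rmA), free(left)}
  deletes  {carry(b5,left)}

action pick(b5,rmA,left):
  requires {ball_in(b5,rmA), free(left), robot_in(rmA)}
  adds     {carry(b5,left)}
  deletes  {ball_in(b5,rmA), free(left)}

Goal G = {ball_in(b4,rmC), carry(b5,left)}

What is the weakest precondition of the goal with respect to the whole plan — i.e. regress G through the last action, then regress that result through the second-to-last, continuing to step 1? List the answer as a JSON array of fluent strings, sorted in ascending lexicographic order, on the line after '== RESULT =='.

Regress step by step:
  through step 2 (pick(b5,rmA,left)): drop {carry(b5,left)}, keep {ball_in(b4,rmC)}, require {ball_in(b5,rmA), free(left), robot_in(rmA)}
    → {ball_in(b4,rmC), ball_in(b5,rmA), free(left), robot_in(rmA)}
  through step 1 (drop(b5,rmA,left)): drop {ball_in(b5,rmA), free(left)}, keep {ball_in(b4,rmC), robot_in(rmA)}, require {carry(b5,left), robot_in(rmA)}
    → {ball_in(b4,rmC), carry(b5,left), robot_in(rmA)}

== RESULT ==
["ball_in(b4,rmC)", "carry(b5,left)", "robot_in(rmA)"]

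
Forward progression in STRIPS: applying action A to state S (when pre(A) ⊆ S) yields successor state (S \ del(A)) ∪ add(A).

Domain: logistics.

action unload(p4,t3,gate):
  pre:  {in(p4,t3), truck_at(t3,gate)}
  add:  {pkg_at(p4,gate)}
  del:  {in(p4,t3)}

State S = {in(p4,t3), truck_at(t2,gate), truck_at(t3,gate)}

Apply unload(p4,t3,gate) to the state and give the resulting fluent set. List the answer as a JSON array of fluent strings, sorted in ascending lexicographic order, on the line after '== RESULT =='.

Compute (S \ del) ∪ add:
  pre ⊆ S: {in(p4,t3), truck_at(t3,gate)} ⊆ S  — applicable
  S \ del = {truck_at(t2,gate), truck_at(t3,gate)}
  ∪ add   = {pkg_at(p4,gate), truck_at(t2,gate), truck_at(t3,gate)}

== RESULT ==
["pkg_at(p4,gate)", "truck_at(t2,gate)", "truck_at(t3,gate)"]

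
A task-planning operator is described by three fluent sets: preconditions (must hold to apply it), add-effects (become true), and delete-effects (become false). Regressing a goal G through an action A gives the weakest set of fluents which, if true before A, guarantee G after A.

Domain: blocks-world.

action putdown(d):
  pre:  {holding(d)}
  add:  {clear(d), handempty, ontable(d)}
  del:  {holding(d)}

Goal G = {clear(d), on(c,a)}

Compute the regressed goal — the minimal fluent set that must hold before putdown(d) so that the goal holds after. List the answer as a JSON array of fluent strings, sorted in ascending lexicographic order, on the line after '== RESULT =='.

Regress:
  G ∩ del = {}  (empty — regression defined)
  G \ add = {clear(d), on(c,a)} \ {clear(d), handempty, ontable(d)} = {on(c,a)}
  ∪ pre   = {on(c,a)} ∪ {holding(d)}
          = {holding(d), on(c,a)}

== RESULT ==
["holding(d)", "on(c,a)"]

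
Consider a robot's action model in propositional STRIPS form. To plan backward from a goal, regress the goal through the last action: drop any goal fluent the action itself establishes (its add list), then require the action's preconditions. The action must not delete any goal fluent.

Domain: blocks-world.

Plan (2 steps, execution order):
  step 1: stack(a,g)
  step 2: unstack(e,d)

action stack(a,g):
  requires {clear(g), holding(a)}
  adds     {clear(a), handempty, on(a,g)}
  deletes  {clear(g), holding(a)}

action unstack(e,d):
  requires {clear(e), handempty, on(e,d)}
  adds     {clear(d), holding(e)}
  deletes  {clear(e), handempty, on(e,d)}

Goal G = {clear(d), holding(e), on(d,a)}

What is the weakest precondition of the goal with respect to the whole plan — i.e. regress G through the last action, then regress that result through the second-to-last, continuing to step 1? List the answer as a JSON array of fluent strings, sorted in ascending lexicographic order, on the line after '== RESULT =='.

Work backward from the goal:
  through step 2 (unstack(e,d)): drop {clear(d), holding(e)}, keep {on(d,a)}, require {clear(e), handempty, on(e,d)}
    → {clear(e), handempty, on(d,a), on(e,d)}
  through step 1 (stack(a,g)): drop {handempty}, keep {clear(e), on(d,a), on(e,d)}, require {clear(g), holding(a)}
    → {clear(e), clear(g), holding(a), on(d,a), on(e,d)}

== RESULT ==
["clear(e)", "clear(g)", "holding(a)", "on(d,a)", "on(e,d)"]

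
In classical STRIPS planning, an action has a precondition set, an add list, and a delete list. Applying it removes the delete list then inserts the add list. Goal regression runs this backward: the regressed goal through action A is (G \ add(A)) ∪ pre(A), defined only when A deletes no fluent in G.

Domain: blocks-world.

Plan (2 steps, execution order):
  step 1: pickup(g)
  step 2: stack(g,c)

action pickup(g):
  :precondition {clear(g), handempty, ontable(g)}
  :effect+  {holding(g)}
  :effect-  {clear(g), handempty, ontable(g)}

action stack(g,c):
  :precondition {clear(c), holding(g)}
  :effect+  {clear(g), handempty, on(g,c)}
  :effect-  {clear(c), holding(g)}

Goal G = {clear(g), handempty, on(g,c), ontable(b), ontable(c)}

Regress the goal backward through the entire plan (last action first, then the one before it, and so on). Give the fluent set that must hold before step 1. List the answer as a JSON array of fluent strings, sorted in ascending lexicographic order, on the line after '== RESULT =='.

Regress step by step:
  through step 2 (stack(g,c)): drop {clear(g), handempty, on(g,c)}, keep {ontable(b), ontable(c)}, require {clear(c), holding(g)}
    → {clear(c), holding(g), ontable(b), ontable(c)}
  through step 1 (pickup(g)): drop {holding(g)}, keep {clear(c), ontable(b), ontable(c)}, require {clear(g), handempty, ontable(g)}
    → {clear(c), clear(g), handempty, ontable(b), ontable(c), ontable(g)}

== RESULT ==
["clear(c)", "clear(g)", "handempty", "ontable(b)", "ontable(c)", "ontable(g)"]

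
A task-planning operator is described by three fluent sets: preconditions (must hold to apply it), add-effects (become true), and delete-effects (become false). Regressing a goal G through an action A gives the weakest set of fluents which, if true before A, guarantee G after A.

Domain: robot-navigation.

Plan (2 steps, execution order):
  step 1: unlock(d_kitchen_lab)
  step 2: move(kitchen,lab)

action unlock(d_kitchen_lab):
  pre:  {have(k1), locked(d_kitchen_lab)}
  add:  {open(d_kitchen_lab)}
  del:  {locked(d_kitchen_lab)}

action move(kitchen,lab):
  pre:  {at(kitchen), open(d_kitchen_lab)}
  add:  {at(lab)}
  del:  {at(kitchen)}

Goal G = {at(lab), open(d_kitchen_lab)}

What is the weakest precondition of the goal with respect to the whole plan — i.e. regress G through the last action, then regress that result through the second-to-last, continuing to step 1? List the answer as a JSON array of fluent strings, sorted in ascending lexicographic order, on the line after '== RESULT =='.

Work backward from the goal:
  through step 2 (move(kitchen,lab)): drop {at(lab)}, keep {open(d_kitchen_lab)}, require {at(kitchen), open(d_kitchen_lab)}
    → {at(kitchen), open(d_kitchen_lab)}
  through step 1 (unlock(d_kitchen_lab)): drop {open(d_kitchen_lab)}, keep {at(kitchen)}, require {have(k1), locked(d_kitchen_lab)}
    → {at(kitchen), have(k1), locked(d_kitchen_lab)}

== RESULT ==
["at(kitchen)", "have(k1)", "locked(d_kitchen_lab)"]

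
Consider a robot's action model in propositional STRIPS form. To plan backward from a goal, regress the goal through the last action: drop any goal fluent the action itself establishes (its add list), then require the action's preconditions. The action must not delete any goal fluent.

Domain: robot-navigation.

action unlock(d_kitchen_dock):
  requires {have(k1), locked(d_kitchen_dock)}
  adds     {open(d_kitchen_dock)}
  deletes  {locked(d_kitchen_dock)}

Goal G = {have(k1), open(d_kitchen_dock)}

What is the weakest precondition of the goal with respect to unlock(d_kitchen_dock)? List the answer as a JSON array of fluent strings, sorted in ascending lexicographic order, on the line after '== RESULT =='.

Regress:
  G ∩ del = {}  (empty — regression defined)
  G \ add = {have(k1), open(d_kitchen_dock)} \ {open(d_kitchen_dock)} = {have(k1)}
  ∪ pre   = {have(k1)} ∪ {have(k1), locked(d_kitchen_dock)}
          = {have(k1), locked(d_kitchen_dock)}

== RESULT ==
["have(k1)", "locked(d_kitchen_dock)"]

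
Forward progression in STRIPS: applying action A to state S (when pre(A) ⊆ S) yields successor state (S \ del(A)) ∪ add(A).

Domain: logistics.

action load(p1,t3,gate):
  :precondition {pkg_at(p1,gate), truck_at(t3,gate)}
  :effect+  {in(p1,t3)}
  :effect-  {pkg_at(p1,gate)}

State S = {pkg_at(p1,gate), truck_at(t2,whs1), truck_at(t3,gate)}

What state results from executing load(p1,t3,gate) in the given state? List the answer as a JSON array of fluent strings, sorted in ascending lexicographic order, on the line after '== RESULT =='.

Progress:
  pre ⊆ S: {pkg_at(p1,gate), truck_at(t3,gate)} ⊆ S  — applicable
  S \ del = {truck_at(t2,whs1), truck_at(t3,gate)}
  ∪ add   = {in(p1,t3), truck_at(t2,whs1), truck_at(t3,gate)}

== RESULT ==
["in(p1,t3)", "truck_at(t2,whs1)", "truck_at(t3,gate)"]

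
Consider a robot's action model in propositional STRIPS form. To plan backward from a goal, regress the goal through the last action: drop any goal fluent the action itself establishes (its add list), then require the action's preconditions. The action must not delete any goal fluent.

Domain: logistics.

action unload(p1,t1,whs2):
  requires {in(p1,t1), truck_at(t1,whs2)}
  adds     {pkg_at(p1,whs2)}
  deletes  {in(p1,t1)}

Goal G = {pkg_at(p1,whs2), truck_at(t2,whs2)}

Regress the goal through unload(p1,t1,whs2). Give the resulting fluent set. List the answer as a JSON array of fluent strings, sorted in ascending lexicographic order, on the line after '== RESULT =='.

Regress:
  G ∩ del = {}  (empty — regression defined)
  G \ add = {pkg_at(p1,whs2), truck_at(t2,whs2)} \ {pkg_at(p1,whs2)} = {truck_at(t2,whs2)}
  ∪ pre   = {truck_at(t2,whs2)} ∪ {in(p1,t1), truck_at(t1,whs2)}
          = {in(p1,t1), truck_at(t1,whs2), truck_at(t2,whs2)}

== RESULT ==
["in(p1,t1)", "truck_at(t1,whs2)", "truck_at(t2,whs2)"]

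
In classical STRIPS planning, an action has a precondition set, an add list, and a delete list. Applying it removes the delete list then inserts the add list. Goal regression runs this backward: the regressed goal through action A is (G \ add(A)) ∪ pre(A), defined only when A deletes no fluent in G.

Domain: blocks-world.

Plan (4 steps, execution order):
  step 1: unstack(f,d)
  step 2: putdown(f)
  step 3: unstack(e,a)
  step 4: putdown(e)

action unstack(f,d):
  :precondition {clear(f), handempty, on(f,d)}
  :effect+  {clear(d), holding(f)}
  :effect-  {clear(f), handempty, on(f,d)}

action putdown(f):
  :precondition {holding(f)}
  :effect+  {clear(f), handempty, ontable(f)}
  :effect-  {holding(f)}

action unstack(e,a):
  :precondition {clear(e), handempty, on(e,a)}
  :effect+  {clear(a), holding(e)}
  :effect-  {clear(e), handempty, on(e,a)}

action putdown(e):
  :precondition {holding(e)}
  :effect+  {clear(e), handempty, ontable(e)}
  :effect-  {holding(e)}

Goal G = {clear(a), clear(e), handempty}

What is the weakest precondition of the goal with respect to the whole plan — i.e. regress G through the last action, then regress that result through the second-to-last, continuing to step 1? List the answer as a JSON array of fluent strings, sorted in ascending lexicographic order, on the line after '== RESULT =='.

Regress step by step:
  through step 4 (putdown(e)): drop {clear(e), handempty}, keep {clear(a)}, require {holding(e)}
    → {clear(a), holding(e)}
  through step 3 (unstack(e,a)): drop {clear(a), holding(e)}, keep {}, require {clear(e), handempty, on(e,a)}
    → {clear(e), handempty, on(e,a)}
  through step 2 (putdown(f)): drop {handempty}, keep {clear(e), on(e,a)}, require {holding(f)}
    → {clear(e), holding(f), on(e,a)}
  through step 1 (unstack(f,d)): drop {holding(f)}, keep {clear(e), on(e,a)}, require {clear(f), handempty, on(f,d)}
    → {clear(e), clear(f), handempty, on(e,a), on(f,d)}

== RESULT ==
["clear(e)", "clear(f)", "handempty", "on(e,a)", "on(f,d)"]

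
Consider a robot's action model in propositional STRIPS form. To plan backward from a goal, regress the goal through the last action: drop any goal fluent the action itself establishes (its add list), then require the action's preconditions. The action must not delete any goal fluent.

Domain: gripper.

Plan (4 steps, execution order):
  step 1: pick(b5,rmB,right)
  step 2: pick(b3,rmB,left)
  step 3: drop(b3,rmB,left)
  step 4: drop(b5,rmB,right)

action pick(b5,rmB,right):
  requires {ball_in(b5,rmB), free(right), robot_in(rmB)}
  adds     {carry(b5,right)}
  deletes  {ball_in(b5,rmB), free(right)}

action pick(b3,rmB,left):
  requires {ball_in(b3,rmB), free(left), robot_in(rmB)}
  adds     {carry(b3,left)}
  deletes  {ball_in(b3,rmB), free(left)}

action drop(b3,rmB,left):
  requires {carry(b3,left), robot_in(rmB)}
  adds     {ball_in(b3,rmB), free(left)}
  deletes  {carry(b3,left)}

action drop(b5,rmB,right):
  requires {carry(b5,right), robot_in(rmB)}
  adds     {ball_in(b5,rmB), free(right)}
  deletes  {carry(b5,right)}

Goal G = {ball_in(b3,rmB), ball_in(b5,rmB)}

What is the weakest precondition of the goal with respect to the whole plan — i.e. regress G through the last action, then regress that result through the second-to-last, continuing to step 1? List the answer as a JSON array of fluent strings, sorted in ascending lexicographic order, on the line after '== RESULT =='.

Work backward from the goal:
  through step 4 (drop(b5,rmB,right)): drop {ball_in(b5,rmB)}, keep {ball_in(b3,rmB)}, require {carry(b5,right), robot_in(rmB)}
    → {ball_in(b3,rmB), carry(b5,right), robot_in(rmB)}
  through step 3 (drop(b3,rmB,left)): drop {ball_in(b3,rmB)}, keep {carry(b5,right), robot_in(rmB)}, require {carry(b3,left), robot_in(rmB)}
    → {carry(b3,left), carry(b5,right), robot_in(rmB)}
  through step 2 (pick(b3,rmB,left)): drop {carry(b3,left)}, keep {carry(b5,right), robot_in(rmB)}, require {ball_in(b3,rmB), free(left), robot_in(rmB)}
    → {ball_in(b3,rmB), carry(b5,right), free(left), robot_in(rmB)}
  through step 1 (pick(b5,rmB,right)): drop {carry(b5,right)}, keep {ball_in(b3,rmB), free(left), robot_in(rmB)}, require {ball_in(b5,rmB), free(right), robot_in(rmB)}
    → {ball_in(b3,rmB), ball_in(b5,rmB), free(left), free(right), robot_in(rmB)}

== RESULT ==
["ball_in(b3,rmB)", "ball_in(b5,rmB)", "free(left)", "free(right)", "robot_in(rmB)"]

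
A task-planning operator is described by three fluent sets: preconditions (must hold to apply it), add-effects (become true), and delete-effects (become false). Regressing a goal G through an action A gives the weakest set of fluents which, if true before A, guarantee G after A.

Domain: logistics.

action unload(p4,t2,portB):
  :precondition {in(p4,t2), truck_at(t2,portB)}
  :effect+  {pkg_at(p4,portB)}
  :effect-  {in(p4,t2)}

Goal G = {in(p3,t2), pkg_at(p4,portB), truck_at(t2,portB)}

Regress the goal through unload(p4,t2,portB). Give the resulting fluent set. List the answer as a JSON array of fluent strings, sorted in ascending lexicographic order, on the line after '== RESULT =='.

Regress:
  G ∩ del = {}  (empty — regression defined)
  G \ add = {in(p3,t2), pkg_at(p4,portB), truck_at(t2,portB)} \ {pkg_at(p4,portB)} = {in(p3,t2), truck_at(t2,portB)}
  ∪ pre   = {in(p3,t2), truck_at(t2,portB)} ∪ {in(p4,t2), truck_at(t2,portB)}
          = {in(p3,t2), in(p4,t2), truck_at(t2,portB)}

== RESULT ==
["in(p3,t2)", "in(p4,t2)", "truck_at(t2,portB)"]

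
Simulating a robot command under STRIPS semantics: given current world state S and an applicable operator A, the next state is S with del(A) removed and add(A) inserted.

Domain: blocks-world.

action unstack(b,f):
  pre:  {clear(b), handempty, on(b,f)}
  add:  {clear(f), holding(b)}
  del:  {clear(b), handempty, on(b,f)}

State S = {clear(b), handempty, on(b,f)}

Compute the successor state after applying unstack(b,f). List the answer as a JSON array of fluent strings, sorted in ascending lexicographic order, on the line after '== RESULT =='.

Compute (S \ del) ∪ add:
  pre ⊆ S: {clear(b), handempty, on(b,f)} ⊆ S  — applicable
  S \ del = {}
  ∪ add   = {clear(f), holding(b)}

== RESULT ==
["clear(f)", "holding(b)"]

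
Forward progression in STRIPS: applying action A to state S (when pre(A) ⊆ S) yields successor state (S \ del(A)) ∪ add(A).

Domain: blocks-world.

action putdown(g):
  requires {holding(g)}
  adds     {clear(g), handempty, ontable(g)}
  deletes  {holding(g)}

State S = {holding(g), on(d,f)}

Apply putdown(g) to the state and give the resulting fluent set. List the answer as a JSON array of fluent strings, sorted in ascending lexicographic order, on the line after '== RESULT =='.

Progress:
  pre ⊆ S: {holding(g)} ⊆ S  — applicable
  S \ del = {on(d,f)}
  ∪ add   = {clear(g), handempty, on(d,f), ontable(g)}

== RESULT ==
["clear(g)", "handempty", "on(d,f)", "ontable(g)"]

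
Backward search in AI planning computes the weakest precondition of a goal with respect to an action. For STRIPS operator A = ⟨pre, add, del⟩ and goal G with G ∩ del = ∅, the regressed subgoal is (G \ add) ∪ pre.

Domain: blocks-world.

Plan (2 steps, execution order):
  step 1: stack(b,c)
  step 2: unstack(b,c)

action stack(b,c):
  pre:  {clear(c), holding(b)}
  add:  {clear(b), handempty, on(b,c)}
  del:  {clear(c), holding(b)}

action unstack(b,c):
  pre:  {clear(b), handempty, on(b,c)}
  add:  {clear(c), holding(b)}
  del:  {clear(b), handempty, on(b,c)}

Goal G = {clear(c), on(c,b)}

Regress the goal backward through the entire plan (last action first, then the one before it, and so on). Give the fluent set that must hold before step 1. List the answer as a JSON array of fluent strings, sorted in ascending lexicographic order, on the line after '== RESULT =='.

Regress step by step:
  through step 2 (unstack(b,c)): drop {clear(c)}, keep {on(c,b)}, require {clear(b), handempty, on(b,c)}
    → {clear(b), handempty, on(b,c), on(c,b)}
  through step 1 (stack(b,c)): drop {clear(b), handempty, on(b,c)}, keep {on(c,b)}, require {clear(c), holding(b)}
    → {clear(c), holding(b), on(c,b)}

== RESULT ==
["clear(c)", "holding(b)", "on(c,b)"]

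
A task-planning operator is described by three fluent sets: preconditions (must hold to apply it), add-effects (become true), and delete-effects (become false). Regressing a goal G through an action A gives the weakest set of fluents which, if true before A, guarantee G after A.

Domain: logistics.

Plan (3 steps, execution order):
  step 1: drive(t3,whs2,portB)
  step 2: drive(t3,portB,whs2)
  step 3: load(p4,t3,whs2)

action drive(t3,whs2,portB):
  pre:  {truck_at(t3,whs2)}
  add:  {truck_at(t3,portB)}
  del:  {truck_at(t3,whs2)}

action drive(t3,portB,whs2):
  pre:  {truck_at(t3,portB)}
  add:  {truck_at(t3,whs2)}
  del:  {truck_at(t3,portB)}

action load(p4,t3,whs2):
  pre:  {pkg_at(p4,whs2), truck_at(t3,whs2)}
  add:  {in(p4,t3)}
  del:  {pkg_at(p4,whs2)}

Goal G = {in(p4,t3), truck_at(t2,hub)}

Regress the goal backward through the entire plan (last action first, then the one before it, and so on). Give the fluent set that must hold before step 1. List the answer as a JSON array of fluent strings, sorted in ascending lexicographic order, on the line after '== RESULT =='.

Regress step by step:
  through step 3 (load(p4,t3,whs2)): drop {in(p4,t3)}, keep {truck_at(t2,hub)}, require {pkg_at(p4,whs2), truck_at(t3,whs2)}
    → {pkg_at(p4,whs2), truck_at(t2,hub), truck_at(t3,whs2)}
  through step 2 (drive(t3,portB,whs2)): drop {truck_at(t3,whs2)}, keep {pkg_at(p4,whs2), truck_at(t2,hub)}, require {truck_at(t3,portB)}
    → {pkg_at(p4,whs2), truck_at(t2,hub), truck_at(t3,portB)}
  through step 1 (drive(t3,whs2,portB)): drop {truck_at(t3,portB)}, keep {pkg_at(p4,whs2), truck_at(t2,hub)}, require {truck_at(t3,whs2)}
    → {pkg_at(p4,whs2), truck_at(t2,hub), truck_at(t3,whs2)}

== RESULT ==
["pkg_at(p4,whs2)", "truck_at(t2,hub)", "truck_at(t3,whs2)"]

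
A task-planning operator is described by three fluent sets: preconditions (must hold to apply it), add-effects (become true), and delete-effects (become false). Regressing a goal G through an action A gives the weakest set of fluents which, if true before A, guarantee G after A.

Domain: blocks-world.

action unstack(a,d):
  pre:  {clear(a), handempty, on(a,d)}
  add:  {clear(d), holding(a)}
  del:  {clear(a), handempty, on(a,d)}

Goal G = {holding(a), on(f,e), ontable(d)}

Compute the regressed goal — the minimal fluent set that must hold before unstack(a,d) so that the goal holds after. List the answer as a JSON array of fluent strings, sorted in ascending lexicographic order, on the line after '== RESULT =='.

Compute (G \ add) ∪ pre:
  G ∩ del = {}  (empty — regression defined)
  G \ add = {holding(a), on(f,e), ontable(d)} \ {clear(d), holding(a)} = {on(f,e), ontable(d)}
  ∪ pre   = {on(f,e), ontable(d)} ∪ {clear(a), handempty, on(a,d)}
          = {clear(a), handempty, on(a,d), on(f,e), ontable(d)}

== RESULT ==
["clear(a)", "handempty", "on(a,d)", "on(f,e)", "ontable(d)"]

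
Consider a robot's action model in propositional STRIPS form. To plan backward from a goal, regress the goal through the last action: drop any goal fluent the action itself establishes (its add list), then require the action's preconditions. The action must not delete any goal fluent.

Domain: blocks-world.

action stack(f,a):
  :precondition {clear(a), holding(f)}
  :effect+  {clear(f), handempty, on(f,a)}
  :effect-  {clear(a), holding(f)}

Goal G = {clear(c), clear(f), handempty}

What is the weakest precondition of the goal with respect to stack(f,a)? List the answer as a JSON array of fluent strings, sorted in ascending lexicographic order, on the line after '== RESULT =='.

Regress:
  G ∩ del = {}  (empty — regression defined)
  G \ add = {clear(c), clear(f), handempty} \ {clear(f), handempty, on(f,a)} = {clear(c)}
  ∪ pre   = {clear(c)} ∪ {clear(a), holding(f)}
          = {clear(a), clear(c), holding(f)}

== RESULT ==
["clear(a)", "clear(c)", "holding(f)"]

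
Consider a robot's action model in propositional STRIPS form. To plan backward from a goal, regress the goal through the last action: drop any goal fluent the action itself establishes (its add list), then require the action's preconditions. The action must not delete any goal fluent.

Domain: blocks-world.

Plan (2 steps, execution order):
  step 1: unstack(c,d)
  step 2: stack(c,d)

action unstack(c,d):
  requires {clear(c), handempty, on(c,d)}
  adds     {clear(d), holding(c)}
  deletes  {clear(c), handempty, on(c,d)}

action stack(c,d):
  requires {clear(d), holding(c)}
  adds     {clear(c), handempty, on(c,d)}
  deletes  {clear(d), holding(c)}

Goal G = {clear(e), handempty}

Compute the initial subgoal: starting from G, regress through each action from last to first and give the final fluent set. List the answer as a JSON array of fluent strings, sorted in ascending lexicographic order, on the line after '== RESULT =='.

Work backward from the goal:
  through step 2 (stack(c,d)): drop {handempty}, keep {clear(e)}, require {clear(d), holding(c)}
    → {clear(d), clear(e), holding(c)}
  through step 1 (unstack(c,d)): drop {clear(d), holding(c)}, keep {clear(e)}, require {clear(c), handempty, on(c,d)}
    → {clear(c), clear(e), handempty, on(c,d)}

== RESULT ==
["clear(c)", "clear(e)", "handempty", "on(c,d)"]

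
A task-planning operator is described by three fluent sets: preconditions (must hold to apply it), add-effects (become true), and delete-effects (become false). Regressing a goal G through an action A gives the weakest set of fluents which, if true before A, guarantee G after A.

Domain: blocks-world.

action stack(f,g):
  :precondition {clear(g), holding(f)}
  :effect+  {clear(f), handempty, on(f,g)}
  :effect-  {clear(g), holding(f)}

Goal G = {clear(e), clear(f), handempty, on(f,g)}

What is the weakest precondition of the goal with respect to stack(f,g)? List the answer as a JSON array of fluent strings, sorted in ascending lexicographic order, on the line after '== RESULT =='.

Compute (G \ add) ∪ pre:
  G ∩ del = {}  (empty — regression defined)
  G \ add = {clear(e), clear(f), handempty, on(f,g)} \ {clear(f), handempty, on(f,g)} = {clear(e)}
  ∪ pre   = {clear(e)} ∪ {clear(g), holding(f)}
          = {clear(e), clear(g), holding(f)}

== RESULT ==
["clear(e)", "clear(g)", "holding(f)"]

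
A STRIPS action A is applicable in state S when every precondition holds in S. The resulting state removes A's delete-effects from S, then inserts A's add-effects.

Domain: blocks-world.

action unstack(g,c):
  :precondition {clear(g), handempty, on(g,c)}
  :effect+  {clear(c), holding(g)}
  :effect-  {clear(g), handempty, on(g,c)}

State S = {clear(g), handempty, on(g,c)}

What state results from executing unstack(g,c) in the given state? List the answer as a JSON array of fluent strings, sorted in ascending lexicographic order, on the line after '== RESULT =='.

Compute (S \ del) ∪ add:
  pre ⊆ S: {clear(g), handempty, on(g,c)} ⊆ S  — applicable
  S \ del = {}
  ∪ add   = {clear(c), holding(g)}

== RESULT ==
["clear(c)", "holding(g)"]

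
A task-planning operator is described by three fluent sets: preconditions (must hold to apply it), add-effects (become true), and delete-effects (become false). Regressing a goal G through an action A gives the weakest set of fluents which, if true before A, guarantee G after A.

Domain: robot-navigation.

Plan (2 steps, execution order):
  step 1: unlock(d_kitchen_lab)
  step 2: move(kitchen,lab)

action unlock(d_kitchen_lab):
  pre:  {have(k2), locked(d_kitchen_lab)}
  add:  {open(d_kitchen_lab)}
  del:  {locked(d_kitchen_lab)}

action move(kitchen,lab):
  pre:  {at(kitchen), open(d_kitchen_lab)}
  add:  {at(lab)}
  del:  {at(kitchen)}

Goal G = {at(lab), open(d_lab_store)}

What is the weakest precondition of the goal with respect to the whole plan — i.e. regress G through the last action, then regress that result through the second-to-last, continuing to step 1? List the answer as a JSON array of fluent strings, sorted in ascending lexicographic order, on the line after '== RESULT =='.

Work backward from the goal:
  through step 2 (move(kitchen,lab)): drop {at(lab)}, keep {open(d_lab_store)}, require {at(kitchen), open(d_kitchen_lab)}
    → {at(kitchen), open(d_kitchen_lab), open(d_lab_store)}
  through step 1 (unlock(d_kitchen_lab)): drop {open(d_kitchen_lab)}, keep {at(kitchen), open(d_lab_store)}, require {have(k2), locked(d_kitchen_lab)}
    → {at(kitchen), have(k2), locked(d_kitchen_lab), open(d_lab_store)}

== RESULT ==
["at(kitchen)", "have(k2)", "locked(d_kitchen_lab)", "open(d_lab_store)"]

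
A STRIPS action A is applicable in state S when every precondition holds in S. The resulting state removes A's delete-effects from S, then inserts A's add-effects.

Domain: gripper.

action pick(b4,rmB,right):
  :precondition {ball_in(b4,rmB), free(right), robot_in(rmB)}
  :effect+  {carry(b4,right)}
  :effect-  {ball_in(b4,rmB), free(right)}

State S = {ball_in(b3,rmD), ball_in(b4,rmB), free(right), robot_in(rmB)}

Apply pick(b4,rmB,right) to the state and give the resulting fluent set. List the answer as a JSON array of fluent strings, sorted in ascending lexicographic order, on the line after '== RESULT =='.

Progress:
  pre ⊆ S: {ball_in(b4,rmB), free(right), robot_in(rmB)} ⊆ S  — applicable
  S \ del = {ball_in(b3,rmD), robot_in(rmB)}
  ∪ add   = {ball_in(b3,rmD), carry(b4,right), robot_in(rmB)}

== RESULT ==
["ball_in(b3,rmD)", "carry(b4,right)", "robot_in(rmB)"]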